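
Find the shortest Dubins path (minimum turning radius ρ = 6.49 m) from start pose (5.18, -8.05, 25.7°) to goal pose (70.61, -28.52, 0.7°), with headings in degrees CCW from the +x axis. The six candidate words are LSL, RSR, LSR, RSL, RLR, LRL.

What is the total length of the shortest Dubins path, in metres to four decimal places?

69.0724 m

Let ψ = atan2(Δy, Δx) = atan2(-20.47, 65.43) = -17.3725° be the start→goal bearing.
Normalize: d = |goal − start| / ρ = 68.557318/6.49 = 10.563531, α = (θ_start − ψ) mod 360° = 43.0725° = 0.751756 rad, β = (θ_goal − ψ) mod 360° = 18.0725° = 0.315424 rad.
Common terms: sin α = 0.682923, cos α = 0.730490, sin β = 0.310220, cos β = 0.950665, cos(α−β) = 0.906308, d² = 111.588192. Work in radians in the unit-radius frame; every candidate has L = ρ·(t + p + q).
LSL: p² = 2 + d² − 2cos(α−β) + 2d(sin α − sin β) = 119.649700; p = √p² = 10.938451; φ = atan2(cos β − cos α, d + sin α − sin β) = 0.020130 rad; t = (φ − α) mod 2π = 5.551559 rad, q = (β − φ) mod 2π = 0.295294 rad → L = 6.49·(5.551559 + 10.938451 + 0.295294) = 6.49·16.785304 = 108.936620 m
RSR: p² = 2 + d² − 2cos(α−β) + 2d(sin β − sin α) = 103.901453; p = √p² = 10.193206; φ = atan2(cos α − cos β, d − sin α + sin β) = -0.021602 rad; t = (α − φ) mod 2π = 0.773358 rad, q = (φ − β) mod 2π = 5.946159 rad → L = 6.49·(0.773358 + 10.193206 + 5.946159) = 6.49·16.912724 = 109.763578 m
LSR: p² = d² − 2 + 2cos(α−β) + 2d(sin α + sin β) = 132.382993; p = √p² = 11.505781; φ = atan2(−cos α − cos β, d + sin α + sin β) − atan2(−2, p) = 0.027649 rad; t = (φ − α) mod 2π = 5.559078 rad, q = (φ − β) mod 2π = 5.995410 rad → L = 6.49·(5.559078 + 11.505781 + 5.995410) = 6.49·23.060268 = 149.661142 m
RSL: p² = d² − 2 + 2cos(α−β) − 2d(sin α + sin β) = 90.418622; p = √p² = 9.508871; φ = atan2(cos α + cos β, d − sin α − sin β) − atan2(2, p) = -0.033420 rad; t = (α − φ) mod 2π = 0.785176 rad, q = (β − φ) mod 2π = 0.348844 rad → L = 6.49·(0.785176 + 9.508871 + 0.348844) = 6.49·10.642891 = 69.072365 m
RLR: c = (6 − d² + 2cos(α−β) + 2d(sin α − sin β))/8 = -11.987682, |c| > 1 → infeasible
LRL: c = (6 − d² + 2cos(α−β) − 2d(sin α − sin β))/8 = -13.956212, |c| > 1 → infeasible
Shortest: RSL with L = 69.072365 m ≈ 69.0724 m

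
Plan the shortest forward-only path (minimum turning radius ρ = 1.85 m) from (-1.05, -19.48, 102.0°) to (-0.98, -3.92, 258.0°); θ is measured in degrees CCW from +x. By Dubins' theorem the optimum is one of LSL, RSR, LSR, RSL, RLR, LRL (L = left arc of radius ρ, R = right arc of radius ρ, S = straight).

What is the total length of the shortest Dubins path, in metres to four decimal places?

21.0856 m

Let ψ = atan2(Δy, Δx) = atan2(15.56, 0.07) = 89.7422° be the start→goal bearing.
Normalize: d = |goal − start| / ρ = 15.560157/1.85 = 8.410896, α = (θ_start − ψ) mod 360° = 12.2578° = 0.213938 rad, β = (θ_goal − ψ) mod 360° = 168.2578° = 2.936652 rad.
Common terms: sin α = 0.212310, cos α = 0.977202, sin β = 0.203509, cos β = -0.979073, cos(α−β) = -0.913545, d² = 70.743170. Work in radians in the unit-radius frame; every candidate has L = ρ·(t + p + q).
LSL: p² = 2 + d² − 2cos(α−β) + 2d(sin α − sin β) = 74.718305; p = √p² = 8.643975; φ = atan2(cos β − cos α, d + sin α − sin β) = -0.228295 rad; t = (φ − α) mod 2π = 5.840953 rad, q = (β − φ) mod 2π = 3.164946 rad → L = 1.85·(5.840953 + 8.643975 + 3.164946) = 1.85·17.649874 = 32.652267 m
RSR: p² = 2 + d² − 2cos(α−β) + 2d(sin β − sin α) = 74.422217; p = √p² = 8.626831; φ = atan2(cos α − cos β, d − sin α + sin β) = 0.228756 rad; t = (α − φ) mod 2π = 6.268367 rad, q = (φ − β) mod 2π = 3.575290 rad → L = 1.85·(6.268367 + 8.626831 + 3.575290) = 1.85·18.470488 = 34.170403 m
LSR: p² = d² − 2 + 2cos(α−β) + 2d(sin α + sin β) = 73.910903; p = √p² = 8.597145; φ = atan2(−cos α − cos β, d + sin α + sin β) − atan2(−2, p) = 0.228782 rad; t = (φ − α) mod 2π = 0.014844 rad, q = (φ − β) mod 2π = 3.575315 rad → L = 1.85·(0.014844 + 8.597145 + 3.575315) = 1.85·12.187304 = 22.546512 m
RSL: p² = d² − 2 + 2cos(α−β) − 2d(sin α + sin β) = 59.921256; p = √p² = 7.740882; φ = atan2(cos α + cos β, d − sin α − sin β) − atan2(2, p) = -0.253073 rad; t = (α − φ) mod 2π = 0.467011 rad, q = (β − φ) mod 2π = 3.189725 rad → L = 1.85·(0.467011 + 7.740882 + 3.189725) = 1.85·11.397619 = 21.085594 m
RLR: c = (6 − d² + 2cos(α−β) + 2d(sin α − sin β))/8 = -8.302777, |c| > 1 → infeasible
LRL: c = (6 − d² + 2cos(α−β) − 2d(sin α − sin β))/8 = -8.339788, |c| > 1 → infeasible
Shortest: RSL with L = 21.085594 m ≈ 21.0856 m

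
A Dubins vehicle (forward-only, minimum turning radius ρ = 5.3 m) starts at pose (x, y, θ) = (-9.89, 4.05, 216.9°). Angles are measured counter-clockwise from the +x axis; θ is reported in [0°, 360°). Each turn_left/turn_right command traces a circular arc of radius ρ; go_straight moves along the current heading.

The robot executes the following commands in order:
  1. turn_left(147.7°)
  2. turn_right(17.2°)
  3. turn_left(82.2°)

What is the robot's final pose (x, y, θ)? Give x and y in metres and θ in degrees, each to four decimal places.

(1.4222, -2.2569, 69.6000°)

set_pose: (x, y, θ) = (-9.8900, 4.0500, 216.9000°), ρ = 5.3
turn_left(147.7°): centre at ρ to the left, rotate +147.7° → (-6.2827, -5.4713, 364.6000° ≡ 4.6000°)
turn_right(17.2°): centre at ρ to the right, rotate −17.2° → (-4.7015, -5.5818, -12.6000° ≡ 347.4000°)
turn_left(82.2°): centre at ρ to the left, rotate +82.2° → (1.4222, -2.2569, 429.6000° ≡ 69.6000°)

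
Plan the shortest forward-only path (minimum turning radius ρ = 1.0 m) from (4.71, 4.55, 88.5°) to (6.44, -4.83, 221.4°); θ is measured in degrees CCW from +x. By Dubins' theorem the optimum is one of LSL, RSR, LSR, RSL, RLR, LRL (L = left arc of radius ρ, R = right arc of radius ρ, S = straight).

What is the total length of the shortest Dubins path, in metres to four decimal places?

Let ψ = atan2(Δy, Δx) = atan2(-9.38, 1.73) = -79.5501° be the start→goal bearing.
Normalize: d = |goal − start| / ρ = 9.538202/1.0 = 9.538202, α = (θ_start − ψ) mod 360° = 168.0501° = 2.933027 rad, β = (θ_goal − ψ) mod 360° = 300.9501° = 5.252570 rad.
Common terms: sin α = 0.207057, cos α = -0.978329, sin β = -0.857616, cos β = 0.514291, cos(α−β) = -0.680721, d² = 90.977300. Work in radians in the unit-radius frame; every candidate has L = ρ·(t + p + q).
LSL: p² = 2 + d² − 2cos(α−β) + 2d(sin α − sin β) = 114.648858; p = √p² = 10.707421; φ = atan2(cos β − cos α, d + sin α − sin β) = 0.139856 rad; t = (φ − α) mod 2π = 3.490014 rad, q = (β − φ) mod 2π = 5.112714 rad → L = 1.0·(3.490014 + 10.707421 + 5.112714) = 1.0·19.310149 = 19.310149 m
RSR: p² = 2 + d² − 2cos(α−β) + 2d(sin β − sin α) = 74.028625; p = √p² = 8.603989; φ = atan2(cos α − cos β, d − sin α + sin β) = -0.174362 rad; t = (α − φ) mod 2π = 3.107390 rad, q = (φ − β) mod 2π = 0.856253 rad → L = 1.0·(3.107390 + 8.603989 + 0.856253) = 1.0·12.567632 = 12.567632 m
LSR: p² = d² − 2 + 2cos(α−β) + 2d(sin α + sin β) = 75.205529; p = √p² = 8.672112; φ = atan2(−cos α − cos β, d + sin α + sin β) − atan2(−2, p) = 0.278825 rad; t = (φ − α) mod 2π = 3.628983 rad, q = (φ − β) mod 2π = 1.309441 rad → L = 1.0·(3.628983 + 8.672112 + 1.309441) = 1.0·13.610536 = 13.610536 m
RSL: p² = d² − 2 + 2cos(α−β) − 2d(sin α + sin β) = 100.026187; p = √p² = 10.001309; φ = atan2(cos α + cos β, d − sin α − sin β) − atan2(2, p) = -0.242883 rad; t = (α − φ) mod 2π = 3.175910 rad, q = (β − φ) mod 2π = 5.495453 rad → L = 1.0·(3.175910 + 10.001309 + 5.495453) = 1.0·18.672673 = 18.672673 m
RLR: c = (6 − d² + 2cos(α−β) + 2d(sin α − sin β))/8 = -8.253578, |c| > 1 → infeasible
LRL: c = (6 − d² + 2cos(α−β) − 2d(sin α − sin β))/8 = -13.331107, |c| > 1 → infeasible
Shortest: RSR with L = 12.567632 m ≈ 12.5676 m

12.5676 m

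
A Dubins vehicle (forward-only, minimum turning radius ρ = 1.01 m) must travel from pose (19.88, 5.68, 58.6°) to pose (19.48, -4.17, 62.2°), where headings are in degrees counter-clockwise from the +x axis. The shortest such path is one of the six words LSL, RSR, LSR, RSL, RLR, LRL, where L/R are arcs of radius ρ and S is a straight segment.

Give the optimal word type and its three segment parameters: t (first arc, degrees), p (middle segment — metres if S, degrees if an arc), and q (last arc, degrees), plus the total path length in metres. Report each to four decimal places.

RSL: t = 175.0934°, p = 8.8846 m, q = 178.6934°, L = 15.1211 m

Let ψ = atan2(Δy, Δx) = atan2(-9.85, -0.40) = -92.3255° be the start→goal bearing.
Normalize: d = |goal − start| / ρ = 9.858118/1.01 = 9.760513, α = (θ_start − ψ) mod 360° = 150.9255° = 2.634146 rad, β = (θ_goal − ψ) mod 360° = 154.5255° = 2.696978 rad.
Common terms: sin α = 0.485947, cos α = -0.873988, sin β = 0.430110, cos β = -0.902776, cos(α−β) = 0.998027, d² = 95.267621. Work in radians in the unit-radius frame; every candidate has L = ρ·(t + p + q).
LSL: p² = 2 + d² − 2cos(α−β) + 2d(sin α − sin β) = 96.361564; p = √p² = 9.816393; φ = atan2(cos β − cos α, d + sin α − sin β) = -0.002933 rad; t = (φ − α) mod 2π = 3.646107 rad, q = (β − φ) mod 2π = 2.699911 rad → L = 1.01·(3.646107 + 9.816393 + 2.699911) = 1.01·16.162410 = 16.324034 m
RSR: p² = 2 + d² − 2cos(α−β) + 2d(sin β − sin α) = 94.181570; p = √p² = 9.704719; φ = atan2(cos α − cos β, d − sin α + sin β) = 0.002966 rad; t = (α − φ) mod 2π = 2.631180 rad, q = (φ − β) mod 2π = 3.589174 rad → L = 1.01·(2.631180 + 9.704719 + 3.589174) = 1.01·15.925072 = 16.084323 m
LSR: p² = d² − 2 + 2cos(α−β) + 2d(sin α + sin β) = 113.146052; p = √p² = 10.637013; φ = atan2(−cos α − cos β, d + sin α + sin β) − atan2(−2, p) = 0.350759 rad; t = (φ − α) mod 2π = 3.999798 rad, q = (φ − β) mod 2π = 3.936966 rad → L = 1.01·(3.999798 + 10.637013 + 3.936966) = 1.01·18.573777 = 18.759515 m
RSL: p² = d² − 2 + 2cos(α−β) − 2d(sin α + sin β) = 77.381297; p = √p² = 8.796664; φ = atan2(cos α + cos β, d − sin α − sin β) − atan2(2, p) = -0.421810 rad; t = (α − φ) mod 2π = 3.055956 rad, q = (β − φ) mod 2π = 3.118788 rad → L = 1.01·(3.055956 + 8.796664 + 3.118788) = 1.01·14.971408 = 15.121122 m
RLR: c = (6 − d² + 2cos(α−β) + 2d(sin α − sin β))/8 = -10.772696, |c| > 1 → infeasible
LRL: c = (6 − d² + 2cos(α−β) − 2d(sin α − sin β))/8 = -11.045196, |c| > 1 → infeasible
Shortest: RSL with L = 15.121122 m ≈ 15.1211 m
Convert RSL to answer units (arcs ×180/π): t = 3.055956·180/π = 175.0934°, p = ρ·p = 1.01·8.796664 = 8.8846 m, q = 3.118788·180/π = 178.6934°, L = 15.1211 m.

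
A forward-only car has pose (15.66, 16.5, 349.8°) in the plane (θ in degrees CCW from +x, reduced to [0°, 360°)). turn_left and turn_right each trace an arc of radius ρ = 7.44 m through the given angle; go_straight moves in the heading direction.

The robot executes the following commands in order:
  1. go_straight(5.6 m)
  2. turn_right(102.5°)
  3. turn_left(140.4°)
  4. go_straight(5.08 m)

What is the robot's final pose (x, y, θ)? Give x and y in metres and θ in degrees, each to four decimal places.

set_pose: (x, y, θ) = (15.6600, 16.5000, 349.8000°), ρ = 7.44
go_straight(5.6): x += 5.6·cos θ, y += 5.6·sin θ → (21.1715, 15.5083, 349.8000°)
turn_right(102.5°): centre at ρ to the right, rotate −102.5° → (26.7177, 5.3148, 247.3000°)
turn_left(140.4°): centre at ρ to the left, rotate +140.4° → (37.0398, -4.1437, 387.7000° ≡ 27.7000°)
go_straight(5.08): x += 5.08·cos θ, y += 5.08·sin θ → (41.5376, -1.7823, 27.7000°)

(41.5376, -1.7823, 27.7000°)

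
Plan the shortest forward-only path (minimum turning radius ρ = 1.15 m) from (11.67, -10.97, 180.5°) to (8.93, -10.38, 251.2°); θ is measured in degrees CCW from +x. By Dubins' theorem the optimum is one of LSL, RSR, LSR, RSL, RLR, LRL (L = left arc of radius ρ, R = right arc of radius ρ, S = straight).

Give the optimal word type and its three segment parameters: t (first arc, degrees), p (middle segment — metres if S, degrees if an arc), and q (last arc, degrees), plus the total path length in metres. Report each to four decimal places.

RLR: t = 121.4439°, p = 247.5653°, q = 55.4214°, L = 8.5189 m

Let ψ = atan2(Δy, Δx) = atan2(0.59, -2.74) = 167.8481° be the start→goal bearing.
Normalize: d = |goal − start| / ρ = 2.802802/1.15 = 2.437219, α = (θ_start − ψ) mod 360° = 12.6519° = 0.220817 rad, β = (θ_goal − ψ) mod 360° = 83.3519° = 1.454765 rad.
Common terms: sin α = 0.219027, cos α = 0.975719, sin β = 0.993276, cos β = 0.115772, cos(α−β) = 0.330514, d² = 5.940038. Work in radians in the unit-radius frame; every candidate has L = ρ·(t + p + q).
LSL: p² = 2 + d² − 2cos(α−β) + 2d(sin α − sin β) = 3.504979; p = √p² = 1.872159; φ = atan2(cos β − cos α, d + sin α − sin β) = -0.477246 rad; t = (φ − α) mod 2π = 5.585123 rad, q = (β − φ) mod 2π = 1.932010 rad → L = 1.15·(5.585123 + 1.872159 + 1.932010) = 1.15·9.389292 = 10.797686 m
RSR: p² = 2 + d² − 2cos(α−β) + 2d(sin β − sin α) = 11.053039; p = √p² = 3.324611; φ = atan2(cos α − cos β, d − sin α + sin β) = 0.261636 rad; t = (α − φ) mod 2π = 6.242366 rad, q = (φ − β) mod 2π = 5.090057 rad → L = 1.15·(6.242366 + 3.324611 + 5.090057) = 1.15·14.657034 = 16.855589 m
LSR: p² = d² − 2 + 2cos(α−β) + 2d(sin α + sin β) = 10.510360; p = √p² = 3.241969; φ = atan2(−cos α − cos β, d + sin α + sin β) − atan2(−2, p) = 0.262150 rad; t = (φ − α) mod 2π = 0.041333 rad, q = (φ − β) mod 2π = 5.090570 rad → L = 1.15·(0.041333 + 3.241969 + 5.090570) = 1.15·8.373872 = 9.629953 m
RSL: p² = d² − 2 + 2cos(α−β) − 2d(sin α + sin β) = -1.308227 < 0 → infeasible
RLR: c = (6 − d² + 2cos(α−β) + 2d(sin α − sin β))/8 = -0.381630; p = 2π − arccos c = 4.320830 rad; φ = atan2(cos α − cos β, d − sin α + sin β) = 0.261636 rad; t = (α − φ + p/2) mod 2π = 2.119596 rad, q = (α − β − t + p) mod 2π = 0.967286 rad → L = 1.15·(2.119596 + 4.320830 + 0.967286) = 1.15·7.407712 = 8.518869 m
LRL: c = (6 − d² + 2cos(α−β) − 2d(sin α − sin β))/8 = 0.561878; p = 2π − arccos c = 5.309043 rad; φ = atan2(cos β − cos α, d + sin α − sin β) = -0.477246 rad; t = (φ − α + p/2) mod 2π = 1.956459 rad, q = (β − α − t + p) mod 2π = 4.586532 rad → L = 1.15·(1.956459 + 5.309043 + 4.586532) = 1.15·11.852034 = 13.629839 m
Shortest: RLR with L = 8.518869 m ≈ 8.5189 m
Convert RLR to answer units (arcs ×180/π): t = 2.119596·180/π = 121.4439°, p = 4.320830·180/π = 247.5653°, q = 0.967286·180/π = 55.4214°, L = 8.5189 m.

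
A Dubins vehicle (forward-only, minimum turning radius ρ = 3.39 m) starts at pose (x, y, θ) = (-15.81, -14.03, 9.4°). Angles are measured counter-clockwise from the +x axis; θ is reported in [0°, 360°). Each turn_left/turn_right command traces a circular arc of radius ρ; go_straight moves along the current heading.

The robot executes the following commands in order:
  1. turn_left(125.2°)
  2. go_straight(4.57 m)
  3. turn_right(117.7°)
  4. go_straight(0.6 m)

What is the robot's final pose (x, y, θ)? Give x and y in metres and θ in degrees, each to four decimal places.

(-15.1564, 0.7471, 16.9000°)

set_pose: (x, y, θ) = (-15.8100, -14.0300, 9.4000°), ρ = 3.39
turn_left(125.2°): centre at ρ to the left, rotate +125.2° → (-13.9499, -8.3052, 134.6000°)
go_straight(4.57): x += 4.57·cos θ, y += 4.57·sin θ → (-17.1587, -5.0513, 134.6000°)
turn_right(117.7°): centre at ρ to the right, rotate −117.7° → (-15.7305, 0.5726, 16.9000°)
go_straight(0.6): x += 0.6·cos θ, y += 0.6·sin θ → (-15.1564, 0.7471, 16.9000°)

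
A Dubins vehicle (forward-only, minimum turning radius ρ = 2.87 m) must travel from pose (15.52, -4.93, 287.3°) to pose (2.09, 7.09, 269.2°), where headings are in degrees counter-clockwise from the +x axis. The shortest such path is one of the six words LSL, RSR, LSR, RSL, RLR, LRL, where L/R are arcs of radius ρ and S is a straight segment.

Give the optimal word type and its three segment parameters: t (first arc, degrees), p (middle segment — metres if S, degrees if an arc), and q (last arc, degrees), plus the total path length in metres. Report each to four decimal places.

Let ψ = atan2(Δy, Δx) = atan2(12.02, -13.43) = 138.1711° be the start→goal bearing.
Normalize: d = |goal − start| / ρ = 18.023465/2.87 = 6.279953, α = (θ_start − ψ) mod 360° = 149.1289° = 2.602790 rad, β = (θ_goal − ψ) mod 360° = 131.0289° = 2.286886 rad.
Common terms: sin α = 0.513108, cos α = -0.858324, sin β = 0.754379, cos β = -0.656440, cos(α−β) = 0.950516, d² = 39.437810. Work in radians in the unit-radius frame; every candidate has L = ρ·(t + p + q).
LSL: p² = 2 + d² − 2cos(α−β) + 2d(sin α − sin β) = 36.506448; p = √p² = 6.042057; φ = atan2(cos β − cos α, d + sin α − sin β) = 0.033419 rad; t = (φ − α) mod 2π = 3.713814 rad, q = (β − φ) mod 2π = 2.253466 rad → L = 2.87·(3.713814 + 6.042057 + 2.253466) = 2.87·12.009337 = 34.466798 m
RSR: p² = 2 + d² − 2cos(α−β) + 2d(sin β − sin α) = 42.567110; p = √p² = 6.524347; φ = atan2(cos α − cos β, d − sin α + sin β) = -0.030948 rad; t = (α − φ) mod 2π = 2.633738 rad, q = (φ − β) mod 2π = 3.965351 rad → L = 2.87·(2.633738 + 6.524347 + 3.965351) = 2.87·13.123437 = 37.664265 m
LSR: p² = d² − 2 + 2cos(α−β) + 2d(sin α + sin β) = 55.258359; p = √p² = 7.433597; φ = atan2(−cos α − cos β, d + sin α + sin β) − atan2(−2, p) = 0.460893 rad; t = (φ − α) mod 2π = 4.141288 rad, q = (φ − β) mod 2π = 4.457192 rad → L = 2.87·(4.141288 + 7.433597 + 4.457192) = 2.87·16.032076 = 46.012059 m
RSL: p² = d² − 2 + 2cos(α−β) − 2d(sin α + sin β) = 23.419324; p = √p² = 4.839352; φ = atan2(cos α + cos β, d − sin α − sin β) − atan2(2, p) = -0.685374 rad; t = (α − φ) mod 2π = 3.288164 rad, q = (β − φ) mod 2π = 2.972260 rad → L = 2.87·(3.288164 + 4.839352 + 2.972260) = 2.87·11.099775 = 31.856355 m
RLR: c = (6 − d² + 2cos(α−β) + 2d(sin α − sin β))/8 = -4.320889, |c| > 1 → infeasible
LRL: c = (6 − d² + 2cos(α−β) − 2d(sin α − sin β))/8 = -3.563306, |c| > 1 → infeasible
Shortest: RSL with L = 31.856355 m ≈ 31.8564 m
Convert RSL to answer units (arcs ×180/π): t = 3.288164·180/π = 188.3979°, p = ρ·p = 2.87·4.839352 = 13.8889 m, q = 2.972260·180/π = 170.2979°, L = 31.8564 m.

RSL: t = 188.3979°, p = 13.8889 m, q = 170.2979°, L = 31.8564 m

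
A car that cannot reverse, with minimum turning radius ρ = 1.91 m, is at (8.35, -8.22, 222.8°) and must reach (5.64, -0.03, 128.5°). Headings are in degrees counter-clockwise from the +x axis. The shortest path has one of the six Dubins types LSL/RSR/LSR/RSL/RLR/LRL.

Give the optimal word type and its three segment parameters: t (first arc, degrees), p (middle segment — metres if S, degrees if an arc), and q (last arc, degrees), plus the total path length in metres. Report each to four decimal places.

Let ψ = atan2(Δy, Δx) = atan2(8.19, -2.71) = 108.3089° be the start→goal bearing.
Normalize: d = |goal − start| / ρ = 8.626714/1.91 = 4.516604, α = (θ_start − ψ) mod 360° = 114.4911° = 1.998246 rad, β = (θ_goal − ψ) mod 360° = 20.1911° = 0.352401 rad.
Common terms: sin α = 0.910026, cos α = -0.414551, sin β = 0.345152, cos β = 0.938547, cos(α−β) = -0.074979, d² = 20.399715. Work in radians in the unit-radius frame; every candidate has L = ρ·(t + p + q).
LSL: p² = 2 + d² − 2cos(α−β) + 2d(sin α − sin β) = 27.652297; p = √p² = 5.258545; φ = atan2(cos β − cos α, d + sin α − sin β) = 0.260242 rad; t = (φ − α) mod 2π = 4.545181 rad, q = (β − φ) mod 2π = 0.092159 rad → L = 1.91·(4.545181 + 5.258545 + 0.092159) = 1.91·9.895885 = 18.901140 m
RSR: p² = 2 + d² − 2cos(α−β) + 2d(sin β − sin α) = 17.447047; p = √p² = 4.176966; φ = atan2(cos α − cos β, d − sin α + sin β) = -0.329894 rad; t = (α − φ) mod 2π = 2.328140 rad, q = (φ − β) mod 2π = 5.600891 rad → L = 1.91·(2.328140 + 4.176966 + 5.600891) = 1.91·12.105997 = 23.122454 m
LSR: p² = d² − 2 + 2cos(α−β) + 2d(sin α + sin β) = 29.588040; p = √p² = 5.439489; φ = atan2(−cos α − cos β, d + sin α + sin β) − atan2(−2, p) = 0.261802 rad; t = (φ − α) mod 2π = 4.546741 rad, q = (φ − β) mod 2π = 6.192586 rad → L = 1.91·(4.546741 + 5.439489 + 6.192586) = 1.91·16.178816 = 30.901539 m
RSL: p² = d² − 2 + 2cos(α−β) − 2d(sin α + sin β) = 6.911474; p = √p² = 2.628968; φ = atan2(cos α + cos β, d − sin α − sin β) − atan2(2, p) = -0.491046 rad; t = (α − φ) mod 2π = 2.489292 rad, q = (β − φ) mod 2π = 0.843446 rad → L = 1.91·(2.489292 + 2.628968 + 0.843446) = 1.91·5.961706 = 11.386859 m
RLR: c = (6 − d² + 2cos(α−β) + 2d(sin α − sin β))/8 = -1.180881, |c| > 1 → infeasible
LRL: c = (6 − d² + 2cos(α−β) − 2d(sin α − sin β))/8 = -2.456537, |c| > 1 → infeasible
Shortest: RSL with L = 11.386859 m ≈ 11.3869 m
Convert RSL to answer units (arcs ×180/π): t = 2.489292·180/π = 142.6259°, p = ρ·p = 1.91·2.628968 = 5.0213 m, q = 0.843446·180/π = 48.3259°, L = 11.3869 m.

RSL: t = 142.6259°, p = 5.0213 m, q = 48.3259°, L = 11.3869 m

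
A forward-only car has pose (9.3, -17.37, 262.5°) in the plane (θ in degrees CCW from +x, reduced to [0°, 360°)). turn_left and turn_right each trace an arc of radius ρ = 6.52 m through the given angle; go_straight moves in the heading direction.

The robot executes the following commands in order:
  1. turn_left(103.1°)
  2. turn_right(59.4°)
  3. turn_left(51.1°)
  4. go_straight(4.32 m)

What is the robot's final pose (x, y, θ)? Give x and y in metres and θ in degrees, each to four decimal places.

set_pose: (x, y, θ) = (9.3000, -17.3700, 262.5000°), ρ = 6.52
turn_left(103.1°): centre at ρ to the left, rotate +103.1° → (16.4005, -24.7099, 365.6000° ≡ 5.6000°)
turn_right(59.4°): centre at ρ to the right, rotate −59.4° → (22.2981, -27.3480, -53.8000° ≡ 306.2000°)
turn_left(51.1°): centre at ρ to the left, rotate +51.1° → (27.2523, -30.0101, 357.3000°)
go_straight(4.32): x += 4.32·cos θ, y += 4.32·sin θ → (31.5675, -30.2136, 357.3000°)

(31.5675, -30.2136, 357.3000°)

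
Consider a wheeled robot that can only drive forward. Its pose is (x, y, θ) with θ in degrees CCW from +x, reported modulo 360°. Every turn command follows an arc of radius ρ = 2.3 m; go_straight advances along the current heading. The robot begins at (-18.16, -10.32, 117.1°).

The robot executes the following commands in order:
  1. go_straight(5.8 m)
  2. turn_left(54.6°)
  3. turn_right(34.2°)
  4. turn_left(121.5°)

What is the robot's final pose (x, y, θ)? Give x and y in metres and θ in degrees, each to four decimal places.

set_pose: (x, y, θ) = (-18.1600, -10.3200, 117.1000°), ρ = 2.3
go_straight(5.8): x += 5.8·cos θ, y += 5.8·sin θ → (-20.8022, -5.1568, 117.1000°)
turn_left(54.6°): centre at ρ to the left, rotate +54.6° → (-22.5176, -3.9286, 171.7000°)
turn_right(34.2°): centre at ρ to the right, rotate −34.2° → (-23.7395, -3.3484, 137.5000°)
turn_left(121.5°): centre at ρ to the left, rotate +121.5° → (-27.5511, -4.6053, 259.0000°)

(-27.5511, -4.6053, 259.0000°)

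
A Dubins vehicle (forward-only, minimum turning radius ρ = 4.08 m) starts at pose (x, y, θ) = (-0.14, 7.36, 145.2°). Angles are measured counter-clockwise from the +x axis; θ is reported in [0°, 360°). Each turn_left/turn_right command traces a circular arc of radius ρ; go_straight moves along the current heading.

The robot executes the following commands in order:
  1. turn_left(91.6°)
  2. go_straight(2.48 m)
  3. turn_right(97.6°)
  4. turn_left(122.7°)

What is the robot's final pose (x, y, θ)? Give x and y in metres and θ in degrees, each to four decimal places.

(-20.0257, 0.8004, 261.9000°)

set_pose: (x, y, θ) = (-0.1400, 7.3600, 145.2000°), ρ = 4.08
turn_left(91.6°): centre at ρ to the left, rotate +91.6° → (-5.8825, 6.2438, 236.8000°)
go_straight(2.48): x += 2.48·cos θ, y += 2.48·sin θ → (-7.2405, 4.1686, 236.8000°)
turn_right(97.6°): centre at ρ to the right, rotate −97.6° → (-13.3204, 3.3141, 139.2000°)
turn_left(122.7°): centre at ρ to the left, rotate +122.7° → (-20.0257, 0.8004, 261.9000°)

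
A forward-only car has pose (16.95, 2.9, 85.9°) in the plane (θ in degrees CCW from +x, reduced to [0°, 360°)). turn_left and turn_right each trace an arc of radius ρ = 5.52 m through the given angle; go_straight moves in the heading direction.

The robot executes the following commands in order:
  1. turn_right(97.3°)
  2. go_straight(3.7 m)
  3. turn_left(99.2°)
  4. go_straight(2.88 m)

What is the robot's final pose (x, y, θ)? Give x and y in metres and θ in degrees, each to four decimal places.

(33.8915, 15.2622, 87.8000°)

set_pose: (x, y, θ) = (16.9500, 2.9000, 85.9000°), ρ = 5.52
turn_right(97.3°): centre at ρ to the right, rotate −97.3° → (23.5469, 7.9164, -11.4000° ≡ 348.6000°)
go_straight(3.7): x += 3.7·cos θ, y += 3.7·sin θ → (27.1739, 7.1851, 348.6000°)
turn_left(99.2°): centre at ρ to the left, rotate +99.2° → (33.7809, 12.3843, 447.8000° ≡ 87.8000°)
go_straight(2.88): x += 2.88·cos θ, y += 2.88·sin θ → (33.8915, 15.2622, 87.8000°)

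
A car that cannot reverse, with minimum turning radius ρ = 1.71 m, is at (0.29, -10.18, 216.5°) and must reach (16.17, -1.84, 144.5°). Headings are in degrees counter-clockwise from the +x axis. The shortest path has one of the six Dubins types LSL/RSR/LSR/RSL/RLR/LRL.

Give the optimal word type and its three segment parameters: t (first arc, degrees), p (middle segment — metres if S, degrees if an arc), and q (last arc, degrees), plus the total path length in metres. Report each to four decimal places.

Let ψ = atan2(Δy, Δx) = atan2(8.34, 15.88) = 27.7080° be the start→goal bearing.
Normalize: d = |goal − start| / ρ = 17.936834/1.71 = 10.489376, α = (θ_start − ψ) mod 360° = 188.7920° = 3.295043 rad, β = (θ_goal − ψ) mod 360° = 116.7920° = 2.038406 rad.
Common terms: sin α = -0.152849, cos α = -0.988250, sin β = 0.892648, cos β = -0.450754, cos(α−β) = 0.309017, d² = 110.027017. Work in radians in the unit-radius frame; every candidate has L = ρ·(t + p + q).
LSL: p² = 2 + d² − 2cos(α−β) + 2d(sin α − sin β) = 89.475759; p = √p² = 9.459163; φ = atan2(cos β − cos α, d + sin α − sin β) = 0.056853 rad; t = (φ − α) mod 2π = 3.044996 rad, q = (β − φ) mod 2π = 1.981552 rad → L = 1.71·(3.044996 + 9.459163 + 1.981552) = 1.71·14.485711 = 24.770566 m
RSR: p² = 2 + d² − 2cos(α−β) + 2d(sin β − sin α) = 133.342206; p = √p² = 11.547390; φ = atan2(cos α − cos β, d − sin α + sin β) = -0.046564 rad; t = (α − φ) mod 2π = 3.341607 rad, q = (φ − β) mod 2π = 4.198216 rad → L = 1.71·(3.341607 + 11.547390 + 4.198216) = 1.71·19.087212 = 32.639132 m
LSR: p² = d² − 2 + 2cos(α−β) + 2d(sin α + sin β) = 124.165129; p = √p² = 11.142941; φ = atan2(−cos α − cos β, d + sin α + sin β) − atan2(−2, p) = 0.305049 rad; t = (φ − α) mod 2π = 3.293191 rad, q = (φ − β) mod 2π = 4.549828 rad → L = 1.71·(3.293191 + 11.142941 + 4.549828) = 1.71·18.985961 = 32.465993 m
RSL: p² = d² − 2 + 2cos(α−β) − 2d(sin α + sin β) = 93.124973; p = √p² = 9.650128; φ = atan2(cos α + cos β, d − sin α − sin β) − atan2(2, p) = -0.350896 rad; t = (α − φ) mod 2π = 3.645939 rad, q = (β − φ) mod 2π = 2.389302 rad → L = 1.71·(3.645939 + 9.650128 + 2.389302) = 1.71·15.685370 = 26.821982 m
RLR: c = (6 − d² + 2cos(α−β) + 2d(sin α − sin β))/8 = -15.667776, |c| > 1 → infeasible
LRL: c = (6 − d² + 2cos(α−β) − 2d(sin α − sin β))/8 = -10.184470, |c| > 1 → infeasible
Shortest: LSL with L = 24.770566 m ≈ 24.7706 m
Convert LSL to answer units (arcs ×180/π): t = 3.044996·180/π = 174.4654°, p = ρ·p = 1.71·9.459163 = 16.1752 m, q = 1.981552·180/π = 113.5346°, L = 24.7706 m.

LSL: t = 174.4654°, p = 16.1752 m, q = 113.5346°, L = 24.7706 m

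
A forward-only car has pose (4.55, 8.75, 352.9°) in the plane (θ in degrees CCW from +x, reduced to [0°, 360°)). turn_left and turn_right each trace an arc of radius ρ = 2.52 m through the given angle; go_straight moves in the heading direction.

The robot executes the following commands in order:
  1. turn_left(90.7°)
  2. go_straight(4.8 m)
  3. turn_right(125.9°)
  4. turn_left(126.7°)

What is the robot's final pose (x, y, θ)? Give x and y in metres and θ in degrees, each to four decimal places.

set_pose: (x, y, θ) = (4.5500, 8.7500, 352.9000°), ρ = 2.52
turn_left(90.7°): centre at ρ to the left, rotate +90.7° → (7.3658, 10.9698, 443.6000° ≡ 83.6000°)
go_straight(4.8): x += 4.8·cos θ, y += 4.8·sin θ → (7.9008, 15.7399, 83.6000°)
turn_right(125.9°): centre at ρ to the right, rotate −125.9° → (12.1011, 17.3228, -42.3000° ≡ 317.7000°)
turn_left(126.7°): centre at ρ to the left, rotate +126.7° → (16.3051, 18.9408, 444.4000° ≡ 84.4000°)

(16.3051, 18.9408, 84.4000°)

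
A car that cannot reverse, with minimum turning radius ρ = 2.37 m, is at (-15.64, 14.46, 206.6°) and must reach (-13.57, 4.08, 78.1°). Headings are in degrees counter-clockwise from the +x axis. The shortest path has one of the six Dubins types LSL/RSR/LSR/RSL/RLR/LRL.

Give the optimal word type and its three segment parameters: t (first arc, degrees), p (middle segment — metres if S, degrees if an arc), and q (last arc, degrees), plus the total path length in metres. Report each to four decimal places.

LSL: t = 53.8309°, p = 7.8818 m, q = 177.6691°, L = 17.4577 m

Let ψ = atan2(Δy, Δx) = atan2(-10.38, 2.07) = -78.7219° be the start→goal bearing.
Normalize: d = |goal − start| / ρ = 10.584389/2.37 = 4.465987, α = (θ_start − ψ) mod 360° = 285.3219° = 4.979807 rad, β = (θ_goal − ψ) mod 360° = 156.8219° = 2.737059 rad.
Common terms: sin α = -0.964456, cos α = 0.264242, sin β = 0.393590, cos β = -0.919286, cos(α−β) = -0.622515, d² = 19.945041. Work in radians in the unit-radius frame; every candidate has L = ρ·(t + p + q).
LSL: p² = 2 + d² − 2cos(α−β) + 2d(sin α − sin β) = 11.060032; p = √p² = 3.325663; φ = atan2(cos β − cos α, d + sin α − sin β) = -0.363853 rad; t = (φ − α) mod 2π = 0.939526 rad, q = (β − φ) mod 2π = 3.100911 rad → L = 2.37·(0.939526 + 3.325663 + 3.100911) = 2.37·7.366100 = 17.457657 m
RSR: p² = 2 + d² − 2cos(α−β) + 2d(sin β − sin α) = 35.320108; p = √p² = 5.943072; φ = atan2(cos α − cos β, d − sin α + sin β) = 0.200484 rad; t = (α − φ) mod 2π = 4.779322 rad, q = (φ − β) mod 2π = 3.746611 rad → L = 2.37·(4.779322 + 5.943072 + 3.746611) = 2.37·14.469006 = 34.291544 m
LSR: p² = d² − 2 + 2cos(α−β) + 2d(sin α + sin β) = 11.601050; p = √p² = 3.406031; φ = atan2(−cos α − cos β, d + sin α + sin β) − atan2(−2, p) = 0.697561 rad; t = (φ − α) mod 2π = 2.000940 rad, q = (φ − β) mod 2π = 4.243688 rad → L = 2.37·(2.000940 + 3.406031 + 4.243688) = 2.37·9.650659 = 22.872062 m
RSL: p² = d² − 2 + 2cos(α−β) − 2d(sin α + sin β) = 21.798973; p = √p² = 4.668937; φ = atan2(cos α + cos β, d − sin α − sin β) − atan2(2, p) = -0.534040 rad; t = (α − φ) mod 2π = 5.513847 rad, q = (β − φ) mod 2π = 3.271099 rad → L = 2.37·(5.513847 + 4.668937 + 3.271099) = 2.37·13.453883 = 31.885702 m
RLR: c = (6 − d² + 2cos(α−β) + 2d(sin α − sin β))/8 = -3.415014, |c| > 1 → infeasible
LRL: c = (6 − d² + 2cos(α−β) − 2d(sin α − sin β))/8 = -0.382504; p = 2π − arccos c = 4.319884 rad; φ = atan2(cos β − cos α, d + sin α − sin β) = -0.363853 rad; t = (φ − α + p/2) mod 2π = 3.099468 rad, q = (β − α − t + p) mod 2π = 5.260854 rad → L = 2.37·(3.099468 + 4.319884 + 5.260854) = 2.37·12.680205 = 30.052087 m
Shortest: LSL with L = 17.457657 m ≈ 17.4577 m
Convert LSL to answer units (arcs ×180/π): t = 0.939526·180/π = 53.8309°, p = ρ·p = 2.37·3.325663 = 7.8818 m, q = 3.100911·180/π = 177.6691°, L = 17.4577 m.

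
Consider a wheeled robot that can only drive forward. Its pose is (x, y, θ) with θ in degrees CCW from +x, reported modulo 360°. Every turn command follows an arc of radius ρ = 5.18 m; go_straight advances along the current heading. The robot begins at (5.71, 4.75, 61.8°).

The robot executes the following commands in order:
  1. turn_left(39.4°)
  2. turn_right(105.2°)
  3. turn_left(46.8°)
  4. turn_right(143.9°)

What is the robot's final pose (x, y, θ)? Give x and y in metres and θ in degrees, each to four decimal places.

(24.1523, 10.9461, 258.9000°)

set_pose: (x, y, θ) = (5.7100, 4.7500, 61.8000°), ρ = 5.18
turn_left(39.4°): centre at ρ to the left, rotate +39.4° → (6.2262, 8.2039, 101.2000°)
turn_right(105.2°): centre at ρ to the right, rotate −105.2° → (11.6689, 14.3775, -4.0000° ≡ 356.0000°)
turn_left(46.8°): centre at ρ to the left, rotate +46.8° → (15.5497, 15.7441, 402.8000° ≡ 42.8000°)
turn_right(143.9°): centre at ρ to the right, rotate −143.9° → (24.1523, 10.9461, -101.1000° ≡ 258.9000°)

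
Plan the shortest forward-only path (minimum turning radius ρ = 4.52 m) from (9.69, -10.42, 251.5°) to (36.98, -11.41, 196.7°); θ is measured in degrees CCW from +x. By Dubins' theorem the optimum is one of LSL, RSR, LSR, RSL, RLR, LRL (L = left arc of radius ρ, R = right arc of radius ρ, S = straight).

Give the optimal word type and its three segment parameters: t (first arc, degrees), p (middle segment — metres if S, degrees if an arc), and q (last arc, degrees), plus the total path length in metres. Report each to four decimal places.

Let ψ = atan2(Δy, Δx) = atan2(-0.99, 27.29) = -2.0776° be the start→goal bearing.
Normalize: d = |goal − start| / ρ = 27.307951/4.52 = 6.041582, α = (θ_start − ψ) mod 360° = 253.5776° = 4.425764 rad, β = (θ_goal − ψ) mod 360° = 198.7776° = 3.469324 rad.
Common terms: sin α = -0.959204, cos α = -0.282716, sin β = -0.321896, cos β = -0.946775, cos(α−β) = 0.576432, d² = 36.500715. Work in radians in the unit-radius frame; every candidate has L = ρ·(t + p + q).
LSL: p² = 2 + d² − 2cos(α−β) + 2d(sin α − sin β) = 29.647155; p = √p² = 5.444920; φ = atan2(cos β − cos α, d + sin α − sin β) = -0.122264 rad; t = (φ − α) mod 2π = 1.735157 rad, q = (β − φ) mod 2π = 3.591587 rad → L = 4.52·(1.735157 + 5.444920 + 3.591587) = 4.52·10.771665 = 48.687926 m
RSR: p² = 2 + d² − 2cos(α−β) + 2d(sin β − sin α) = 45.048545; p = √p² = 6.711821; φ = atan2(cos α − cos β, d − sin α + sin β) = 0.099101 rad; t = (α − φ) mod 2π = 4.326663 rad, q = (φ − β) mod 2π = 2.912962 rad → L = 4.52·(4.326663 + 6.711821 + 2.912962) = 4.52·13.951447 = 63.060541 m
LSR: p² = d² − 2 + 2cos(α−β) + 2d(sin α + sin β) = 20.173846; p = √p² = 4.491530; φ = atan2(−cos α − cos β, d + sin α + sin β) − atan2(−2, p) = 0.671671 rad; t = (φ − α) mod 2π = 2.529092 rad, q = (φ − β) mod 2π = 3.485533 rad → L = 4.52·(2.529092 + 4.491530 + 3.485533) = 4.52·10.506155 = 47.487823 m
RSL: p² = d² − 2 + 2cos(α−β) − 2d(sin α + sin β) = 51.133312; p = √p² = 7.150756; φ = atan2(cos α + cos β, d − sin α − sin β) − atan2(2, p) = -0.439072 rad; t = (α − φ) mod 2π = 4.864836 rad, q = (β − φ) mod 2π = 3.908396 rad → L = 4.52·(4.864836 + 7.150756 + 3.908396) = 4.52·15.923988 = 71.976426 m
RLR: c = (6 − d² + 2cos(α−β) + 2d(sin α − sin β))/8 = -4.631068, |c| > 1 → infeasible
LRL: c = (6 − d² + 2cos(α−β) − 2d(sin α − sin β))/8 = -2.705894, |c| > 1 → infeasible
Shortest: LSR with L = 47.487823 m ≈ 47.4878 m
Convert LSR to answer units (arcs ×180/π): t = 2.529092·180/π = 144.9063°, p = ρ·p = 4.52·4.491530 = 20.3017 m, q = 3.485533·180/π = 199.7063°, L = 47.4878 m.

LSR: t = 144.9063°, p = 20.3017 m, q = 199.7063°, L = 47.4878 m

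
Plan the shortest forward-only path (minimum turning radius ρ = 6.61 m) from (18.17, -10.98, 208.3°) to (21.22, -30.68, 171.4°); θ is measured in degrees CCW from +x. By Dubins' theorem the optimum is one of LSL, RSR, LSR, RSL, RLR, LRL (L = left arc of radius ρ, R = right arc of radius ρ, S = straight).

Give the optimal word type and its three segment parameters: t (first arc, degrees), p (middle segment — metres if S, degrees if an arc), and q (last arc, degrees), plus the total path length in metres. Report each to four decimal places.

LRL: t = 188.0502°, p = 258.7127°, q = 33.7625°, L = 55.4364 m

Let ψ = atan2(Δy, Δx) = atan2(-19.70, 3.05) = -81.1992° be the start→goal bearing.
Normalize: d = |goal − start| / ρ = 19.934706/6.61 = 3.015841, α = (θ_start − ψ) mod 360° = 289.4992° = 5.052714 rad, β = (θ_goal − ψ) mod 360° = 252.5992° = 4.408688 rad.
Common terms: sin α = -0.942646, cos α = 0.333794, sin β = -0.954236, cos β = -0.299054, cos(α−β) = 0.799685, d² = 9.095294. Work in radians in the unit-radius frame; every candidate has L = ρ·(t + p + q).
LSL: p² = 2 + d² − 2cos(α−β) + 2d(sin α − sin β) = 9.565833; p = √p² = 3.092868; φ = atan2(cos β − cos α, d + sin α − sin β) = -0.206071 rad; t = (φ − α) mod 2π = 1.024400 rad, q = (β − φ) mod 2π = 4.614758 rad → L = 6.61·(1.024400 + 3.092868 + 4.614758) = 6.61·8.732027 = 57.718697 m
RSR: p² = 2 + d² − 2cos(α−β) + 2d(sin β − sin α) = 9.426017; p = √p² = 3.070182; φ = atan2(cos α − cos β, d − sin α + sin β) = 0.207615 rad; t = (α − φ) mod 2π = 4.845099 rad, q = (φ − β) mod 2π = 2.082113 rad → L = 6.61·(4.845099 + 3.070182 + 2.082113) = 6.61·9.997394 = 66.082773 m
LSR: p² = d² − 2 + 2cos(α−β) + 2d(sin α + sin β) = -2.746726 < 0 → infeasible
RSL: p² = d² − 2 + 2cos(α−β) − 2d(sin α + sin β) = 20.136052; p = √p² = 4.487321; φ = atan2(cos α + cos β, d − sin α − sin β) − atan2(2, p) = -0.412201 rad; t = (α − φ) mod 2π = 5.464916 rad, q = (β − φ) mod 2π = 4.820889 rad → L = 6.61·(5.464916 + 4.487321 + 4.820889) = 6.61·14.773126 = 97.650362 m
RLR: c = (6 − d² + 2cos(α−β) + 2d(sin α − sin β))/8 = -0.178252; p = 2π − arccos c = 4.533179 rad; φ = atan2(cos α − cos β, d − sin α + sin β) = 0.207615 rad; t = (α − φ + p/2) mod 2π = 0.828503 rad, q = (α − β − t + p) mod 2π = 4.348702 rad → L = 6.61·(0.828503 + 4.533179 + 4.348702) = 6.61·9.710385 = 64.185643 m
LRL: c = (6 − d² + 2cos(α−β) − 2d(sin α − sin β))/8 = -0.195729; p = 2π − arccos c = 4.515388 rad; φ = atan2(cos β − cos α, d + sin α − sin β) = -0.206071 rad; t = (φ − α + p/2) mod 2π = 3.282094 rad, q = (β − α − t + p) mod 2π = 0.589267 rad → L = 6.61·(3.282094 + 4.515388 + 0.589267) = 6.61·8.386750 = 55.436416 m
Shortest: LRL with L = 55.436416 m ≈ 55.4364 m
Convert LRL to answer units (arcs ×180/π): t = 3.282094·180/π = 188.0502°, p = 4.515388·180/π = 258.7127°, q = 0.589267·180/π = 33.7625°, L = 55.4364 m.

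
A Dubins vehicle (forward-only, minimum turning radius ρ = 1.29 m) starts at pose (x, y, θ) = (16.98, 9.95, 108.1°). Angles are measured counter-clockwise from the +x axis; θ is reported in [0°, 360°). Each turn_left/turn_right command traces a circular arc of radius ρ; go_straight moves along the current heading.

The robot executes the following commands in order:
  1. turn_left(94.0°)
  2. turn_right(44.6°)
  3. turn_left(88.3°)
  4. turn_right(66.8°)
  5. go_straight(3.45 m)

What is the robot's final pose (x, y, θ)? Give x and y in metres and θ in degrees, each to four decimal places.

(7.9706, 9.3841, 179.0000°)

set_pose: (x, y, θ) = (16.9800, 9.9500, 108.1000°), ρ = 1.29
turn_left(94.0°): centre at ρ to the left, rotate +94.0° → (15.2685, 10.7444, 202.1000°)
turn_right(44.6°): centre at ρ to the right, rotate −44.6° → (14.2895, 10.7479, 157.5000°)
turn_left(88.3°): centre at ρ to the left, rotate +88.3° → (12.6192, 10.0849, 245.8000°)
turn_right(66.8°): centre at ρ to the right, rotate −66.8° → (11.4201, 9.3239, 179.0000°)
go_straight(3.45): x += 3.45·cos θ, y += 3.45·sin θ → (7.9706, 9.3841, 179.0000°)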